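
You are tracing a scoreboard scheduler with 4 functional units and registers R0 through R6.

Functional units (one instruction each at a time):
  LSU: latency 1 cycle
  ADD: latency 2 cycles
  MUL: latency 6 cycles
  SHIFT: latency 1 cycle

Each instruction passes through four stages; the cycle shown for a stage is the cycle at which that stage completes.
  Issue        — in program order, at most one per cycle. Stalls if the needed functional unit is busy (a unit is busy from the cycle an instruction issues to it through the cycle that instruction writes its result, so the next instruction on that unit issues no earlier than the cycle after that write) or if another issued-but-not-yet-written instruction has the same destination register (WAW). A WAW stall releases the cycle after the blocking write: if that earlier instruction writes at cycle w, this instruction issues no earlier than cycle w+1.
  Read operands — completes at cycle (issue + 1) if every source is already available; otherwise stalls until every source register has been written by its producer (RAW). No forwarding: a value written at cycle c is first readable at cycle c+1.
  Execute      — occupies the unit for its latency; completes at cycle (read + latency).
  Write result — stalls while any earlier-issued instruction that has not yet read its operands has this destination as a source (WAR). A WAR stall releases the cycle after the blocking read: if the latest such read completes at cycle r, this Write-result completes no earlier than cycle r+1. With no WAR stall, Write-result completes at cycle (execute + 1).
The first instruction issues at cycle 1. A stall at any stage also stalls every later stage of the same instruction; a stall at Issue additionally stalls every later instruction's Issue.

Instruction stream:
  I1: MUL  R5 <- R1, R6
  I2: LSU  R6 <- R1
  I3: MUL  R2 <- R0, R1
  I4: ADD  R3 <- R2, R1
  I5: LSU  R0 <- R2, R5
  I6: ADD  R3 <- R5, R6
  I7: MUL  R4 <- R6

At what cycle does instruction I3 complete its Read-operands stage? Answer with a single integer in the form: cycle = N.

cycle = 11

c1: I1 dispatched to MUL
c2: I1 operands ready; I2 dispatched to LSU
c3: I2 operands ready
c4: I2 complete
c5: R6←I2
c8: I1 complete
c9: R5←I1
c10: I3 dispatched to MUL
c11: I3 operands ready; I4 dispatched to ADD
c12: I5 dispatched to LSU
c17: I3 complete
c18: R2←I3
c19: I4 operands ready; I5 operands ready
c20: I5 complete
c21: I4 complete; R0←I5
c22: R3←I4
c23: I6 dispatched to ADD
c24: I6 operands ready; I7 dispatched to MUL
c25: I7 operands ready
c26: I6 complete
c27: R3←I6
c31: I7 complete
c32: R4←I7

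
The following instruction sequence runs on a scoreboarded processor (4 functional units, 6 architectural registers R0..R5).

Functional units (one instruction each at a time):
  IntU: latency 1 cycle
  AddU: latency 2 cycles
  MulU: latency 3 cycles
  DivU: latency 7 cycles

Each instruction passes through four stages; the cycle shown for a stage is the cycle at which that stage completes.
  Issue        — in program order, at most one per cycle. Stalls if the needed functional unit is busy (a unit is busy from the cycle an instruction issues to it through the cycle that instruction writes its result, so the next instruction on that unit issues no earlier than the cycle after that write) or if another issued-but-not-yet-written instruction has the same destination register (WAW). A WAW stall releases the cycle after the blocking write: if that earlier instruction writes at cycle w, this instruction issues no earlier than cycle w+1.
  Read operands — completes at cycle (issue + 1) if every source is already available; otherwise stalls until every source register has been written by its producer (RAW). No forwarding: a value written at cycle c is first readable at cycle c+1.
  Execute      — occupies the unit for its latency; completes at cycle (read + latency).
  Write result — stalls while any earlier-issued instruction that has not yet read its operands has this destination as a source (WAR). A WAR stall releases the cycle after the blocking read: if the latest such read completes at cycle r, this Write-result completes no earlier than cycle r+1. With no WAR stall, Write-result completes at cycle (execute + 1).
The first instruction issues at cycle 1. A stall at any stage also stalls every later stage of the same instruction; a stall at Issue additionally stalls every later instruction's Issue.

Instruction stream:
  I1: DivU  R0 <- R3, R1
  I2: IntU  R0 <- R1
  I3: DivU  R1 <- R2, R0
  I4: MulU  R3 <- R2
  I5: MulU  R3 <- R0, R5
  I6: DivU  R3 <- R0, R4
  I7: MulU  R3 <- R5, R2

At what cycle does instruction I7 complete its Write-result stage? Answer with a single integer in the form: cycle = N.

I1 -> (1, 2, 9, 10)
I2 -> (11, 12, 13, 14)  // WAW R0: wait I1 write@10
I3 -> (12, 15, 22, 23)  // RAW R0: wait I2 write@14
I4 -> (13, 14, 17, 18)
I5 -> (19, 20, 23, 24)  // struct: MulU busy until I4 writes@18
I6 -> (25, 26, 33, 34)  // WAW R3: wait I5 write@24
I7 -> (35, 36, 39, 40)  // WAW R3: wait I6 write@34

cycle = 40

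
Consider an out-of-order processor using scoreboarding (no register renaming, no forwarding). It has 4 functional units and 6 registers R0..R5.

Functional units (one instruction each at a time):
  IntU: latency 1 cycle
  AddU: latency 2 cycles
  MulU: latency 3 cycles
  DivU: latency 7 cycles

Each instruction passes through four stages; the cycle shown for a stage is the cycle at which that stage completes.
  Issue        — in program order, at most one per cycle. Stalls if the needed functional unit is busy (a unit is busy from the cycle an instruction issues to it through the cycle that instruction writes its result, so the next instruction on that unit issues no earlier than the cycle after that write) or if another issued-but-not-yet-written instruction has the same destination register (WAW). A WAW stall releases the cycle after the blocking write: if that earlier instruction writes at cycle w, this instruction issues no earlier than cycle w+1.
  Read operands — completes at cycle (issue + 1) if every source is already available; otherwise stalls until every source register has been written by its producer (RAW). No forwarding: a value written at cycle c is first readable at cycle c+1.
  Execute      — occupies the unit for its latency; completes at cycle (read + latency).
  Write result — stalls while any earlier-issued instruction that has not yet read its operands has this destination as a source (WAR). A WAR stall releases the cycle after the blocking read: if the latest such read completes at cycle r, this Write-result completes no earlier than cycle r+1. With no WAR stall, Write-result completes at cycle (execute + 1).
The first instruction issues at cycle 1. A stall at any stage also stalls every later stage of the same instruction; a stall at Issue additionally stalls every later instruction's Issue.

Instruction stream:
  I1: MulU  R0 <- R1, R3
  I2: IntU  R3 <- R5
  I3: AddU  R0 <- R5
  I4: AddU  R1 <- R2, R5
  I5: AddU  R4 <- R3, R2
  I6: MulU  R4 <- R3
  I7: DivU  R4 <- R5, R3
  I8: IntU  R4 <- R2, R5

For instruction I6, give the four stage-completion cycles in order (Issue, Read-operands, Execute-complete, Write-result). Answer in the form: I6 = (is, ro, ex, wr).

[1] issue I1 (MulU)
[2] I1 read-ops, issue I2 (IntU)
[3] I2 read-ops
[4] I2 finished on IntU
[5] I1 finished on MulU, I2→R3
[6] I1→R0
[7] issue I3 (AddU)
[8] I3 read-ops
[10] I3 finished on AddU
[11] I3→R0
[12] issue I4 (AddU)
[13] I4 read-ops
[15] I4 finished on AddU
[16] I4→R1
[17] issue I5 (AddU)
[18] I5 read-ops
[20] I5 finished on AddU
[21] I5→R4
[22] issue I6 (MulU)
[23] I6 read-ops
[26] I6 finished on MulU
[27] I6→R4
[28] issue I7 (DivU)
[29] I7 read-ops
[36] I7 finished on DivU
[37] I7→R4
[38] issue I8 (IntU)
[39] I8 read-ops
[40] I8 finished on IntU
[41] I8→R4

I6 = (22, 23, 26, 27)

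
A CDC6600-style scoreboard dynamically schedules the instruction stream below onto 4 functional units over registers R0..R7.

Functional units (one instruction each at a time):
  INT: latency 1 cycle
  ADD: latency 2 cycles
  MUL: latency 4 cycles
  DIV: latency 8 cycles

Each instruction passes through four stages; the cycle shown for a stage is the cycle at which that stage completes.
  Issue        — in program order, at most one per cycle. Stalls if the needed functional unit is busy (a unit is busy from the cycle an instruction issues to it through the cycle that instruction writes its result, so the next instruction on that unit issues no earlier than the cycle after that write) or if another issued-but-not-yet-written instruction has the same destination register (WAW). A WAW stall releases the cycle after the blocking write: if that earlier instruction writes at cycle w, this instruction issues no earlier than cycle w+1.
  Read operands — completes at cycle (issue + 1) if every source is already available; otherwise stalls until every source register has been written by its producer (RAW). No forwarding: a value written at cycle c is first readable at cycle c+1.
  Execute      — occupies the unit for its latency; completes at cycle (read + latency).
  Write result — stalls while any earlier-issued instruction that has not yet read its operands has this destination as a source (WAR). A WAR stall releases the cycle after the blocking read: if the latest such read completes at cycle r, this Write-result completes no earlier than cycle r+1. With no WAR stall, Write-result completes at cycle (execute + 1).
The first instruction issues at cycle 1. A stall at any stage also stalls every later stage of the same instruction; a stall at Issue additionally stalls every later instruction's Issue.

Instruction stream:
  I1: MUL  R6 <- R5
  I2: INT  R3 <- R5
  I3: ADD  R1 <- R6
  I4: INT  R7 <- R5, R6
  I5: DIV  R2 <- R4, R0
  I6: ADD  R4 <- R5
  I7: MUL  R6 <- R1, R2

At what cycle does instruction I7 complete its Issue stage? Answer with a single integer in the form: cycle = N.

cycle 1: I1→MUL
cycle 2: I1 RO; I2→INT
cycle 3: I2 RO; I3→ADD
cycle 4: I2 EX
cycle 5: I2 WR R3
cycle 6: I1 EX; I4→INT
cycle 7: I1 WR R6; I5→DIV
cycle 8: I3 RO; I4 RO; I5 RO
cycle 9: I4 EX
cycle 10: I3 EX; I4 WR R7
cycle 11: I3 WR R1
cycle 12: I6→ADD
cycle 13: I6 RO; I7→MUL
cycle 15: I6 EX
cycle 16: I5 EX; I6 WR R4
cycle 17: I5 WR R2
cycle 18: I7 RO
cycle 22: I7 EX
cycle 23: I7 WR R6

cycle = 13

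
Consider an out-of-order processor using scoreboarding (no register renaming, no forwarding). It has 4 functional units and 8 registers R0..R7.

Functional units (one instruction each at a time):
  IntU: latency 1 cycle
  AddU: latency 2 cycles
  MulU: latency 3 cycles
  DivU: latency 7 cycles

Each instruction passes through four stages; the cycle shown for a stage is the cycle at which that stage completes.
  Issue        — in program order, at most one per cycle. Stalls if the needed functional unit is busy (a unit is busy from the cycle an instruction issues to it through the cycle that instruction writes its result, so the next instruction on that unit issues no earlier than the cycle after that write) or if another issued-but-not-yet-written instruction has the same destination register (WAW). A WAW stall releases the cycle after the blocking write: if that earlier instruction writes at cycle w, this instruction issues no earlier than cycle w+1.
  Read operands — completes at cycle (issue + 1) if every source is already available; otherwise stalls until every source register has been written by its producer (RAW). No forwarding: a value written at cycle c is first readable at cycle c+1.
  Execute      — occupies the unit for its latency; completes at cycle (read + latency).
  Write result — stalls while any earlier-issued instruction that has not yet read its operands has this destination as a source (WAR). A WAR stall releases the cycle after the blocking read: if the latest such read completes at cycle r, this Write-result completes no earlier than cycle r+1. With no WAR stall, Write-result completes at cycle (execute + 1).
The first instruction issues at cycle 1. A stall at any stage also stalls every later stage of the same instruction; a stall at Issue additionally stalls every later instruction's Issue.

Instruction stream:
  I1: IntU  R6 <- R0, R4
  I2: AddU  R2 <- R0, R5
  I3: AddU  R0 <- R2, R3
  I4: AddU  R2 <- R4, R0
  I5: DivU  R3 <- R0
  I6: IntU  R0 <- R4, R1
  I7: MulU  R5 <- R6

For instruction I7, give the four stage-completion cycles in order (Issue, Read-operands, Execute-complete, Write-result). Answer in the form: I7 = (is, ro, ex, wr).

  I1 | 1 | 2 | 3 | 4
  I2 | 2 | 3 | 5 | 6
  I3 | 7 | 8 | 10 | 11   struct: AddU busy until I2 writes@6
  I4 | 12 | 13 | 15 | 16   struct: AddU busy until I3 writes@11
  I5 | 13 | 14 | 21 | 22
  I6 | 14 | 15 | 16 | 17
  I7 | 15 | 16 | 19 | 20

I7 = (15, 16, 19, 20)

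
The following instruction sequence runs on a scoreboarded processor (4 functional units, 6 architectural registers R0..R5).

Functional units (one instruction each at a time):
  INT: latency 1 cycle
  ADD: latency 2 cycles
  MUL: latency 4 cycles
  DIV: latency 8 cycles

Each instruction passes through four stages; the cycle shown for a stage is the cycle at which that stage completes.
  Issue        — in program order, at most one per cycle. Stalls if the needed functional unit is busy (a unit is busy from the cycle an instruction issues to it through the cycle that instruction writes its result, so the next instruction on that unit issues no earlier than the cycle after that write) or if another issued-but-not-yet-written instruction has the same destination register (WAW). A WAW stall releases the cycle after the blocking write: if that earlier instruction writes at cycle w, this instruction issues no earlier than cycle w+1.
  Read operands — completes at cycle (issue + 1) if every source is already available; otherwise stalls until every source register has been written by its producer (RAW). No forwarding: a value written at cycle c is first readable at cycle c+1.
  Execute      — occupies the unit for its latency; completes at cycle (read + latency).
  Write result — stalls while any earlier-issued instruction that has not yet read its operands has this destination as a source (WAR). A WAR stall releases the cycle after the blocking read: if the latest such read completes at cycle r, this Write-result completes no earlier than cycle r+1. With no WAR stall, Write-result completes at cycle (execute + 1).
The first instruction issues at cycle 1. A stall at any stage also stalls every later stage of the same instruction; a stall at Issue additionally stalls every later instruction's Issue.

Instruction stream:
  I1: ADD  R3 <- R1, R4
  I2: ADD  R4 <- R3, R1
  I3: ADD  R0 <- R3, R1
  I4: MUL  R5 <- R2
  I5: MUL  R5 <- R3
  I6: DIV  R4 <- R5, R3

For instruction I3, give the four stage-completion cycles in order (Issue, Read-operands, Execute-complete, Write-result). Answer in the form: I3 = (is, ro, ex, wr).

I3 = (11, 12, 14, 15)

I1 -> (1, 2, 4, 5)
I2 -> (6, 7, 9, 10)  // struct: ADD busy until I1 writes@5
I3 -> (11, 12, 14, 15)  // struct: ADD busy until I2 writes@10
I4 -> (12, 13, 17, 18)
I5 -> (19, 20, 24, 25)  // struct: MUL busy until I4 writes@18
I6 -> (20, 26, 34, 35)  // RAW R5: wait I5 write@25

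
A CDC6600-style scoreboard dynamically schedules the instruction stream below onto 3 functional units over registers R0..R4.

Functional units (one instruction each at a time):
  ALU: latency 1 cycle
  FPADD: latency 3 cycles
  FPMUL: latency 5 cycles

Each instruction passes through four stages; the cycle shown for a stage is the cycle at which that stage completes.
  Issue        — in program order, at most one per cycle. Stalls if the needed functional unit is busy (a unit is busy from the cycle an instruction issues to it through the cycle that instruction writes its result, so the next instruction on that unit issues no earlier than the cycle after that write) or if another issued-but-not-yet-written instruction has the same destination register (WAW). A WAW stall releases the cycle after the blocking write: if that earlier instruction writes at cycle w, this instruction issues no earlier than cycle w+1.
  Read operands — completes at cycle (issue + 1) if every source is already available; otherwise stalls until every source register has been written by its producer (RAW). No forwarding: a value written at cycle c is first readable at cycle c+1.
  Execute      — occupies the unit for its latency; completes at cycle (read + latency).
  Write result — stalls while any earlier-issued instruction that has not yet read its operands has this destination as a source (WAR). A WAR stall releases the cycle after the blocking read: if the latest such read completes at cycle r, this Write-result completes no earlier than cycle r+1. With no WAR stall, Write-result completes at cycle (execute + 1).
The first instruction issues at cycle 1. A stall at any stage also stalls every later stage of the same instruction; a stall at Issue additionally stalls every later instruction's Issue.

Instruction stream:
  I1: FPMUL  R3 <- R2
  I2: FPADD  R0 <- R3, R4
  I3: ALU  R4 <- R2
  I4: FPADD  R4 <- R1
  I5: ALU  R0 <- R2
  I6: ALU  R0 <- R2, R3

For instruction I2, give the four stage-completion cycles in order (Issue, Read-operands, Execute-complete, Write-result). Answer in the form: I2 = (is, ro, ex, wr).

c1: I1 issues→FPMUL
c2: I1 reads · I2 issues→FPADD
c3: I3 issues→ALU
c4: I3 reads
c5: I3 exec-done
c7: I1 exec-done
c8: I1 writes R3
c9: I2 reads
c10: I3 writes R4
c12: I2 exec-done
c13: I2 writes R0
c14: I4 issues→FPADD
c15: I4 reads · I5 issues→ALU
c16: I5 reads
c17: I5 exec-done
c18: I4 exec-done · I5 writes R0
c19: I4 writes R4 · I6 issues→ALU
c20: I6 reads
c21: I6 exec-done
c22: I6 writes R0

I2 = (2, 9, 12, 13)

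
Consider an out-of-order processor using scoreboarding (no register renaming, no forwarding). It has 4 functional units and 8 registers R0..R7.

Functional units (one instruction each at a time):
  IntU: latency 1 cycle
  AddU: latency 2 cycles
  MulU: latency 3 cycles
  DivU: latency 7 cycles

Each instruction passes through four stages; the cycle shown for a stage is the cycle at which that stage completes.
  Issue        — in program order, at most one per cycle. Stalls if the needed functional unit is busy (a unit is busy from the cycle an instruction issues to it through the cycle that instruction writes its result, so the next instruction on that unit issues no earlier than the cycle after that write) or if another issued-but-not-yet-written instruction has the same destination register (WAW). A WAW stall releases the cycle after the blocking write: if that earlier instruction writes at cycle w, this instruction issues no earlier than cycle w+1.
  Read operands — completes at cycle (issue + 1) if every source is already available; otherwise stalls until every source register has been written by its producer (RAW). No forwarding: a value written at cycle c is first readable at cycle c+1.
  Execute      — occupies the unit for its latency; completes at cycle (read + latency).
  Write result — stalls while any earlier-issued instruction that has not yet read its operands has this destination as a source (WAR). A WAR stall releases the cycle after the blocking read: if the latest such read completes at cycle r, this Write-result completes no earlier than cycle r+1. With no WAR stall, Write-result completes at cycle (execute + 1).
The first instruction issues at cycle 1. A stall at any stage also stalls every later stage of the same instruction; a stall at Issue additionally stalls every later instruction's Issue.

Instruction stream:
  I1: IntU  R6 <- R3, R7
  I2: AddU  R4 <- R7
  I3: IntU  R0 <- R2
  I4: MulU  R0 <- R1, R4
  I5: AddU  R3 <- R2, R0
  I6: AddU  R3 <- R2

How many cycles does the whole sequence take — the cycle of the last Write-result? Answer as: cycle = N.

cycle = 23

cycle 1: I1 dispatched to IntU
cycle 2: I1 operands ready · I2 dispatched to AddU
cycle 3: I1 complete · I2 operands ready
cycle 4: R6←I1
cycle 5: I2 complete · I3 dispatched to IntU
cycle 6: R4←I2 · I3 operands ready
cycle 7: I3 complete
cycle 8: R0←I3
cycle 9: I4 dispatched to MulU
cycle 10: I4 operands ready · I5 dispatched to AddU
cycle 13: I4 complete
cycle 14: R0←I4
cycle 15: I5 operands ready
cycle 17: I5 complete
cycle 18: R3←I5
cycle 19: I6 dispatched to AddU
cycle 20: I6 operands ready
cycle 22: I6 complete
cycle 23: R3←I6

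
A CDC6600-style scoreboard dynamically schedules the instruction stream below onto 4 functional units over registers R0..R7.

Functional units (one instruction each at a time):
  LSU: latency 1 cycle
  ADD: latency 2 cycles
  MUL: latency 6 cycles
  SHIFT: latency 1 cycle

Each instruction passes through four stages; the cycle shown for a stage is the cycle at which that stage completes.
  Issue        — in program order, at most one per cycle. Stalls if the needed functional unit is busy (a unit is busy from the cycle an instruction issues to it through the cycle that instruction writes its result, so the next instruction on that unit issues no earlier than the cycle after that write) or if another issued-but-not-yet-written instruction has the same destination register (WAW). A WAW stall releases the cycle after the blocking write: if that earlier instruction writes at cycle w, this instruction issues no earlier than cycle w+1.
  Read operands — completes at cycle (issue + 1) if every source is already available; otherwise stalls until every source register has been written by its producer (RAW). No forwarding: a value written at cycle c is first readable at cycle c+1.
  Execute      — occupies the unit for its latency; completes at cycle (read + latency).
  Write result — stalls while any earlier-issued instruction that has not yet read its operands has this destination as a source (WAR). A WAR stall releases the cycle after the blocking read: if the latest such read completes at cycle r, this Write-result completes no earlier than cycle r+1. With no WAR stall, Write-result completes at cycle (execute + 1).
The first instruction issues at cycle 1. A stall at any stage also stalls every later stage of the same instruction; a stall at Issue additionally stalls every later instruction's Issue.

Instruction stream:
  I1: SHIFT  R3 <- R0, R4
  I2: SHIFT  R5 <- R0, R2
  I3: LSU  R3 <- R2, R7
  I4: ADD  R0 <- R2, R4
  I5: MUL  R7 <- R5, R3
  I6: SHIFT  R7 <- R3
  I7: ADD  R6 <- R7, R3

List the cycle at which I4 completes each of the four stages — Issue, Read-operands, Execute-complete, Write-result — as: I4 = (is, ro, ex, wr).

I4 = (7, 8, 10, 11)

1) issue 1, read 2, done 3, write 4
2) issue 5, read 6, done 7, write 8  <struct: SHIFT busy until I1 writes@4>
3) issue 6, read 7, done 8, write 9
4) issue 7, read 8, done 10, write 11
5) issue 8, read 10, done 16, write 17  <RAW R3: wait I3 write@9>
6) issue 18, read 19, done 20, write 21  <WAW R7: wait I5 write@17>
7) issue 19, read 22, done 24, write 25  <RAW R7: wait I6 write@21>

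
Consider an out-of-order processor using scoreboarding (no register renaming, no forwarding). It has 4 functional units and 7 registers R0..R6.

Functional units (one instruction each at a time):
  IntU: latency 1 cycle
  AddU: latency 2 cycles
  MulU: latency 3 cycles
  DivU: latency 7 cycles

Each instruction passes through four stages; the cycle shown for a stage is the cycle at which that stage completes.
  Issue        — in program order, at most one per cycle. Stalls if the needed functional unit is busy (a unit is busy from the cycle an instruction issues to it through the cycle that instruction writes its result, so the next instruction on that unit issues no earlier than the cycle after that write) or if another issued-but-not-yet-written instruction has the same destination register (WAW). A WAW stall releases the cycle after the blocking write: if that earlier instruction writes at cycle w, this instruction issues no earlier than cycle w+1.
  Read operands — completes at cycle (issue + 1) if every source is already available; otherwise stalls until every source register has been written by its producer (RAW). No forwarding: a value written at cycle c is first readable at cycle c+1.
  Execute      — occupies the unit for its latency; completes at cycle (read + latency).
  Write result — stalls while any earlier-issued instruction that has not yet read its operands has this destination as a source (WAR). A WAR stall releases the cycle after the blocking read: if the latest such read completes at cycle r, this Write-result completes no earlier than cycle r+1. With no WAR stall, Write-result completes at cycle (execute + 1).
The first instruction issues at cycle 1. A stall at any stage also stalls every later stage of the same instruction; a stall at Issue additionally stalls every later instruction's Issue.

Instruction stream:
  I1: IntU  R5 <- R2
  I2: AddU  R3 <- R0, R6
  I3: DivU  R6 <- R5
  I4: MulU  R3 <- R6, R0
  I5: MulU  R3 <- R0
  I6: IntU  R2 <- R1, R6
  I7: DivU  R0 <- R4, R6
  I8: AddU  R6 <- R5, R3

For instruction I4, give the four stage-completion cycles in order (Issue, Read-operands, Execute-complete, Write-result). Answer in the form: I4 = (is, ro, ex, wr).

t=1  issue I1 (IntU)
t=2  I1 read-ops, issue I2 (AddU)
t=3  I1 finished on IntU, I2 read-ops, issue I3 (DivU)
t=4  I1→R5
t=5  I2 finished on AddU, I3 read-ops
t=6  I2→R3
t=7  issue I4 (MulU)
t=12  I3 finished on DivU
t=13  I3→R6
t=14  I4 read-ops
t=17  I4 finished on MulU
t=18  I4→R3
t=19  issue I5 (MulU)
t=20  I5 read-ops, issue I6 (IntU)
t=21  I6 read-ops, issue I7 (DivU)
t=22  I6 finished on IntU, I7 read-ops, issue I8 (AddU)
t=23  I5 finished on MulU, I6→R2
t=24  I5→R3
t=25  I8 read-ops
t=27  I8 finished on AddU
t=28  I8→R6
t=29  I7 finished on DivU
t=30  I7→R0

I4 = (7, 14, 17, 18)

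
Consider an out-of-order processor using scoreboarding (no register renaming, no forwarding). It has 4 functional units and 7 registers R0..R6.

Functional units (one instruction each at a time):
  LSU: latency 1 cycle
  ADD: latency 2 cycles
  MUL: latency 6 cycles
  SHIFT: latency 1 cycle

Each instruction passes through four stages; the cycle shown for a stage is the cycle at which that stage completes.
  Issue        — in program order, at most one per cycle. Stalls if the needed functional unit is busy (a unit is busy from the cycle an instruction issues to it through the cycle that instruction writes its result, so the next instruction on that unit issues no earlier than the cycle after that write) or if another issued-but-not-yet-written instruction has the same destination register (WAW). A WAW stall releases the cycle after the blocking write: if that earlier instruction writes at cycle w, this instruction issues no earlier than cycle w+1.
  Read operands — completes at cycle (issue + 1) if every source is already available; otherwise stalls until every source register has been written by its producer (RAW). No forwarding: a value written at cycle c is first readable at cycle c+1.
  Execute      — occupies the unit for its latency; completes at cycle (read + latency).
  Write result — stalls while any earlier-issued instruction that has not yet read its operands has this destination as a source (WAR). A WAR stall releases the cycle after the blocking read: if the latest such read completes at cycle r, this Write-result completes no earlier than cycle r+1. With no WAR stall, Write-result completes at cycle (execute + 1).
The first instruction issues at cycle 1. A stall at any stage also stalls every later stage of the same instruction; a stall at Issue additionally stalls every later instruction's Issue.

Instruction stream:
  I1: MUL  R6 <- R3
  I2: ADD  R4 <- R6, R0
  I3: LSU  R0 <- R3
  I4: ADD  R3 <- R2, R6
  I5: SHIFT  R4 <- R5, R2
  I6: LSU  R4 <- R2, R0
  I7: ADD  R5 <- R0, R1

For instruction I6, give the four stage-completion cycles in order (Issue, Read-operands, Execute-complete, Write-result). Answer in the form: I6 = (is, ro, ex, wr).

cycle 1: issue I1 (MUL)
cycle 2: I1 read-ops · issue I2 (ADD)
cycle 3: issue I3 (LSU)
cycle 4: I3 read-ops
cycle 5: I3 finished on LSU
cycle 8: I1 finished on MUL
cycle 9: I1→R6
cycle 10: I2 read-ops
cycle 11: I3→R0
cycle 12: I2 finished on ADD
cycle 13: I2→R4
cycle 14: issue I4 (ADD)
cycle 15: I4 read-ops · issue I5 (SHIFT)
cycle 16: I5 read-ops
cycle 17: I4 finished on ADD · I5 finished on SHIFT
cycle 18: I4→R3 · I5→R4
cycle 19: issue I6 (LSU)
cycle 20: I6 read-ops · issue I7 (ADD)
cycle 21: I6 finished on LSU · I7 read-ops
cycle 22: I6→R4
cycle 23: I7 finished on ADD
cycle 24: I7→R5

I6 = (19, 20, 21, 22)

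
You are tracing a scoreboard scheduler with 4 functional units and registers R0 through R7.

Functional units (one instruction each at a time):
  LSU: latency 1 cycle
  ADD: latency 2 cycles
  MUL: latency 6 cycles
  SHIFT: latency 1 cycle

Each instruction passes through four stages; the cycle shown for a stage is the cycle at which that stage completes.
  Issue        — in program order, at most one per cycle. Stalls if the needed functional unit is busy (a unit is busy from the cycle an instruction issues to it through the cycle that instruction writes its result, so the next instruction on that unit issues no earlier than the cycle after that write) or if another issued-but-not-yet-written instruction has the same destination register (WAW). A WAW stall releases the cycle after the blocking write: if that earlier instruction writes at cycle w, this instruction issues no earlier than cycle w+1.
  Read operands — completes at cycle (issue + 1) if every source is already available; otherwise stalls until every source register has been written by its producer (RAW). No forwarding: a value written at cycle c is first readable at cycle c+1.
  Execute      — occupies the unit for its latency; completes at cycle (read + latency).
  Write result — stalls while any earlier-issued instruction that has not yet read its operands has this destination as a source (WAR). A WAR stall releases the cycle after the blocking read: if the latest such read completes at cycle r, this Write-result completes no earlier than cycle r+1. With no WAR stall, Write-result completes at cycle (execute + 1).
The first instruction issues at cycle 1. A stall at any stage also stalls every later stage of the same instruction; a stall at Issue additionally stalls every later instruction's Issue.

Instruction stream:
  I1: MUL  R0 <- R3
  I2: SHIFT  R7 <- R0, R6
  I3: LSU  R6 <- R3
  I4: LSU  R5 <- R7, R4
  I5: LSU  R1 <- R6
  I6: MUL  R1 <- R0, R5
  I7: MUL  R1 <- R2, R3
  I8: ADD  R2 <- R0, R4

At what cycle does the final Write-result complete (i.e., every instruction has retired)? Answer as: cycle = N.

[1] issue I1 (MUL)
[2] I1 read-ops · issue I2 (SHIFT)
[3] issue I3 (LSU)
[4] I3 read-ops
[5] I3 finished on LSU
[8] I1 finished on MUL
[9] I1→R0
[10] I2 read-ops
[11] I2 finished on SHIFT · I3→R6
[12] I2→R7 · issue I4 (LSU)
[13] I4 read-ops
[14] I4 finished on LSU
[15] I4→R5
[16] issue I5 (LSU)
[17] I5 read-ops
[18] I5 finished on LSU
[19] I5→R1
[20] issue I6 (MUL)
[21] I6 read-ops
[27] I6 finished on MUL
[28] I6→R1
[29] issue I7 (MUL)
[30] I7 read-ops · issue I8 (ADD)
[31] I8 read-ops
[33] I8 finished on ADD
[34] I8→R2
[36] I7 finished on MUL
[37] I7→R1

cycle = 37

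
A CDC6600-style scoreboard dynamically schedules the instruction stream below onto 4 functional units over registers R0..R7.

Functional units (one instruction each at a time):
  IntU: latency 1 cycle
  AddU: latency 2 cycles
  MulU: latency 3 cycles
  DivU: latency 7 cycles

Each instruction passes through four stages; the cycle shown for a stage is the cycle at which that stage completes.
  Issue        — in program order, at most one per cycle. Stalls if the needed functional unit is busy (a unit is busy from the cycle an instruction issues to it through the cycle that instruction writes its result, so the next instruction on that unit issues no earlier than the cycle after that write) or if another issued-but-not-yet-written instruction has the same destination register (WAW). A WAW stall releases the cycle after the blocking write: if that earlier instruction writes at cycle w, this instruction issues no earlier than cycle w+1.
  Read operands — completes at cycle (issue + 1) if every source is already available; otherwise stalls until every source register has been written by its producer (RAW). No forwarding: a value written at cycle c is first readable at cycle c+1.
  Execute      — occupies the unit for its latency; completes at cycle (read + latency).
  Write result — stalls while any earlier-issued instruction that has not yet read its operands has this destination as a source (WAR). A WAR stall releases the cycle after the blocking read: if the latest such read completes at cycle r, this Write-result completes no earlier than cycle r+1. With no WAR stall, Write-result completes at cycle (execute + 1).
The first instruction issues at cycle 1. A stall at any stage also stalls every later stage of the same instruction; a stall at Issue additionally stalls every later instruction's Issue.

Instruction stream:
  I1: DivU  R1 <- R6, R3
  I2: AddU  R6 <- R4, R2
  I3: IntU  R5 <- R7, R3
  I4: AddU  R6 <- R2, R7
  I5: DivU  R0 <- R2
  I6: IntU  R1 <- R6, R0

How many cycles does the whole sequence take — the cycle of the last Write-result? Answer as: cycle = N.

  I1 | 1 | 2 | 9 | 10
  I2 | 2 | 3 | 5 | 6
  I3 | 3 | 4 | 5 | 6
  I4 | 7 | 8 | 10 | 11   struct: AddU busy until I2 writes@6
  I5 | 11 | 12 | 19 | 20   struct: DivU busy until I1 writes@10
  I6 | 12 | 21 | 22 | 23   RAW R0: wait I5 write@20

cycle = 23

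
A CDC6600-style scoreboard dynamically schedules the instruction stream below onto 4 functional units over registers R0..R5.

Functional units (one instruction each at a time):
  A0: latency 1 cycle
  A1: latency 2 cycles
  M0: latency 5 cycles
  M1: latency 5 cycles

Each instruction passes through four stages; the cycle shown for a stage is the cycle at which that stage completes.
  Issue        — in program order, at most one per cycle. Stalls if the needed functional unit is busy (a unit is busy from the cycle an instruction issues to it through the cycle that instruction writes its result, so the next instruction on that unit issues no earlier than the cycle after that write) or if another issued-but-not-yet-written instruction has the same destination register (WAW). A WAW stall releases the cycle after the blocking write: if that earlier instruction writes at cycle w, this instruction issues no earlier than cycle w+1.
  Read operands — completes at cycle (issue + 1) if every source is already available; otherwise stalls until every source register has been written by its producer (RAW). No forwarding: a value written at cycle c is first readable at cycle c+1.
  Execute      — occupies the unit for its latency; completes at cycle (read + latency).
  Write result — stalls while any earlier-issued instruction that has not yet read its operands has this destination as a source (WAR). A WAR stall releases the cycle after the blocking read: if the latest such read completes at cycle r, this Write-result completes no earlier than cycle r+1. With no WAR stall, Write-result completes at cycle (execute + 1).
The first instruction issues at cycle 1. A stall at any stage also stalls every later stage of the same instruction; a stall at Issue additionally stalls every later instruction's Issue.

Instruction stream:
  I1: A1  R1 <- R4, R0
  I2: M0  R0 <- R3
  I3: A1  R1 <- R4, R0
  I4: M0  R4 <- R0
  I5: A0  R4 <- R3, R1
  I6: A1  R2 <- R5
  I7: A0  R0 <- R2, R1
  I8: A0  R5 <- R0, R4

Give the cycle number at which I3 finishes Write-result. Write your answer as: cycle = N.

I1: IS=1 RO=2 EX=4 WR=5
I2: IS=2 RO=3 EX=8 WR=9
I3: IS=6 RO=10 EX=12 WR=13  [struct: A1 busy until I1 writes@5; RAW R0: wait I2 write@9]
I4: IS=10 RO=11 EX=16 WR=17  [struct: M0 busy until I2 writes@9]
I5: IS=18 RO=19 EX=20 WR=21  [WAW R4: wait I4 write@17]
I6: IS=19 RO=20 EX=22 WR=23
I7: IS=22 RO=24 EX=25 WR=26  [struct: A0 busy until I5 writes@21; RAW R2: wait I6 write@23]
I8: IS=27 RO=28 EX=29 WR=30  [struct: A0 busy until I7 writes@26]

cycle = 13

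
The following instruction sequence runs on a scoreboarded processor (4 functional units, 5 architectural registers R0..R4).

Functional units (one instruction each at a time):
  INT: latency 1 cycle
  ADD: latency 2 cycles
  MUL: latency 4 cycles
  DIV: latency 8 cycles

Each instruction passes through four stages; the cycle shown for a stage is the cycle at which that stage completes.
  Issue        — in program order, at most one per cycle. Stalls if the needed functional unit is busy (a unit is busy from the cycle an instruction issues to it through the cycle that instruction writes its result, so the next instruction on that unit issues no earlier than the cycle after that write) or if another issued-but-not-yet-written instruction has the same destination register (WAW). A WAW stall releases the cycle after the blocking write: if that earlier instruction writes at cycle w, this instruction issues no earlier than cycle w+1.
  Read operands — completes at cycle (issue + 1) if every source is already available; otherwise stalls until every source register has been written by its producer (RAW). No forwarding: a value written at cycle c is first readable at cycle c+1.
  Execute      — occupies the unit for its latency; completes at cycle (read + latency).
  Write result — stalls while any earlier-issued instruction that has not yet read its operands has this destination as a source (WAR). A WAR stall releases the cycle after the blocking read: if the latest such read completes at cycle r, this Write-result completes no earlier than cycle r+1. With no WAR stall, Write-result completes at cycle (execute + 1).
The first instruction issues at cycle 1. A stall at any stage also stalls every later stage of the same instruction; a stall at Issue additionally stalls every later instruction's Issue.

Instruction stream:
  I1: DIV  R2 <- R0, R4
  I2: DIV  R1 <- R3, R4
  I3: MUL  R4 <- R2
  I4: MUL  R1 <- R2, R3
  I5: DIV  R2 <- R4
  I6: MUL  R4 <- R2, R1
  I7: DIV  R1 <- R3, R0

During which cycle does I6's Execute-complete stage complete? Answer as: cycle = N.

cycle = 39

I1 -> (1, 2, 10, 11)
I2 -> (12, 13, 21, 22)  // struct: DIV busy until I1 writes@11
I3 -> (13, 14, 18, 19)
I4 -> (23, 24, 28, 29)  // WAW R1: wait I2 write@22
I5 -> (24, 25, 33, 34)
I6 -> (30, 35, 39, 40)  // struct: MUL busy until I4 writes@29, RAW R2: wait I5 write@34
I7 -> (35, 36, 44, 45)  // struct: DIV busy until I5 writes@34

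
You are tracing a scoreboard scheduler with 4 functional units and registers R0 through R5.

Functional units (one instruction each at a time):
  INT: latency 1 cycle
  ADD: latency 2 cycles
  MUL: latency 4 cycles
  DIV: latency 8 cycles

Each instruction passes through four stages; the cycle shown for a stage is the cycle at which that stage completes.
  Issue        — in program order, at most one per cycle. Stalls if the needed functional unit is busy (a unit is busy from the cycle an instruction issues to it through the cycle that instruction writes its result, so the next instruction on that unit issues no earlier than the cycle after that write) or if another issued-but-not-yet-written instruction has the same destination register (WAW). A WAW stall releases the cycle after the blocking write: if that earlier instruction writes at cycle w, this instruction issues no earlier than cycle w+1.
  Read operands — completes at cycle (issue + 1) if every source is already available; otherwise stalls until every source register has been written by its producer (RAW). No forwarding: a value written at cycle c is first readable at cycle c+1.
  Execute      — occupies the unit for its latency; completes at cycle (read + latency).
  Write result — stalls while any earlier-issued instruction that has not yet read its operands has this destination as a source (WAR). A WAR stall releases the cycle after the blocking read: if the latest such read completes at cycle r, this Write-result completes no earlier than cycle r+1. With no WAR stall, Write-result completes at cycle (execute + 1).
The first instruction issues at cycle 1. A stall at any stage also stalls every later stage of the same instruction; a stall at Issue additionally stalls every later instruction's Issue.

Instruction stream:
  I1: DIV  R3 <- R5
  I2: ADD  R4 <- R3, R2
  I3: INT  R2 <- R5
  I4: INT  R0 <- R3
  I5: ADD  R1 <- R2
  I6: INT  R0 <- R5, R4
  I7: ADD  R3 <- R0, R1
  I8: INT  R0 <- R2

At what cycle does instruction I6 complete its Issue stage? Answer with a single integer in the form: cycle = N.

cycle 1: I1→DIV
cycle 2: I1 RO; I2→ADD
cycle 3: I3→INT
cycle 4: I3 RO
cycle 5: I3 EX
cycle 10: I1 EX
cycle 11: I1 WR R3
cycle 12: I2 RO
cycle 13: I3 WR R2
cycle 14: I2 EX; I4→INT
cycle 15: I2 WR R4; I4 RO
cycle 16: I4 EX; I5→ADD
cycle 17: I4 WR R0; I5 RO
cycle 18: I6→INT
cycle 19: I5 EX; I6 RO
cycle 20: I5 WR R1; I6 EX
cycle 21: I6 WR R0; I7→ADD
cycle 22: I7 RO; I8→INT
cycle 23: I8 RO
cycle 24: I7 EX; I8 EX
cycle 25: I7 WR R3; I8 WR R0

cycle = 18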